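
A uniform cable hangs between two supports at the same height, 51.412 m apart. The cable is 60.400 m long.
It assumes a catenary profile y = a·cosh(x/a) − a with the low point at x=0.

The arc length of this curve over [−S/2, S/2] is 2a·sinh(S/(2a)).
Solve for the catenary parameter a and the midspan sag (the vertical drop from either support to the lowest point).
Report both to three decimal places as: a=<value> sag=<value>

seed: a₀ = √(S³/(24(L−S))) = √(51.412³/(24·8.988)) = 25.099184
iter 1: u=1.024177  f(a)=+4.833e-01  f'(a)=-7.942e-01  a ← 25.099184 − (+4.833e-01/-7.942e-01) = 25.707775
iter 2: u=0.999931  f(a)=+1.814e-02  f'(a)=-7.356e-01  a ← 25.707775 − (+1.814e-02/-7.356e-01) = 25.732432
iter 3: u=0.998973  f(a)=+2.775e-05  f'(a)=-7.333e-01  a ← 25.732432 − (+2.775e-05/-7.333e-01) = 25.732470
iter 4: u=0.998971  f(a)=+6.516e-11  f'(a)=-7.333e-01  a ← 25.732470 − (+6.516e-11/-7.333e-01) = 25.732470
iter 5: u=0.998971  f(a)=+0.000e+00  f'(a)=-7.333e-01  a ← 25.732470 − (+0.000e+00/-7.333e-01) = 25.732470
converged: |Δa| < 1e-12 after 5 iterations
sag = a·(cosh(S/(2a)) − 1) = 25.732470·(cosh(0.998971) − 1) = 13.943719
T_max/T_min = cosh(S/(2a)) = 1.541873

a=25.732 sag=13.944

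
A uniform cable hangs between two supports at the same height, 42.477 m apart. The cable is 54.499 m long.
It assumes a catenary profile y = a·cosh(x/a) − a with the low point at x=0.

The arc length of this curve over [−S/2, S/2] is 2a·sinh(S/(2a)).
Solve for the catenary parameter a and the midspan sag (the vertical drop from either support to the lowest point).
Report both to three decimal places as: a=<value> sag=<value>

seed: a₀ = √(S³/(24(L−S))) = √(42.477³/(24·12.022)) = 16.298092
iter 1: u=1.303128  f(a)=+1.063e+00  f'(a)=-1.741e+00  a ← 16.298092 − (+1.063e+00/-1.741e+00) = 16.908505
iter 2: u=1.256084  f(a)=+6.264e-02  f'(a)=-1.542e+00  a ← 16.908505 − (+6.264e-02/-1.542e+00) = 16.949133
iter 3: u=1.253073  f(a)=+2.476e-04  f'(a)=-1.530e+00  a ← 16.949133 − (+2.476e-04/-1.530e+00) = 16.949295
iter 4: u=1.253061  f(a)=+3.903e-09  f'(a)=-1.530e+00  a ← 16.949295 − (+3.903e-09/-1.530e+00) = 16.949295
iter 5: u=1.253061  f(a)=+0.000e+00  f'(a)=-1.530e+00  a ← 16.949295 − (+0.000e+00/-1.530e+00) = 16.949295
converged: |Δa| < 1e-12 after 5 iterations
sag = a·(cosh(S/(2a)) − 1) = 16.949295·(cosh(1.253061) − 1) = 15.141418
T_max/T_min = cosh(S/(2a)) = 1.893336

a=16.949 sag=15.141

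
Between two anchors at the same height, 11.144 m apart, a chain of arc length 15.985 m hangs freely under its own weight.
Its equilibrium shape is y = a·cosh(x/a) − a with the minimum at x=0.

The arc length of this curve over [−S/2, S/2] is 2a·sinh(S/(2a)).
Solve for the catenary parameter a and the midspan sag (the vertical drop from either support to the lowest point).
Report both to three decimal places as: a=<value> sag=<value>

a=3.657 sag=5.132

seed: a₀ = √(S³/(24(L−S))) = √(11.144³/(24·4.841)) = 3.451346
iter 1: u=1.614443  f(a)=+6.715e-01  f'(a)=-3.608e+00  a ← 3.451346 − (+6.715e-01/-3.608e+00) = 3.637462
iter 2: u=1.531837  f(a)=+5.814e-02  f'(a)=-3.008e+00  a ← 3.637462 − (+5.814e-02/-3.008e+00) = 3.656792
iter 3: u=1.523740  f(a)=+5.272e-04  f'(a)=-2.954e+00  a ← 3.656792 − (+5.272e-04/-2.954e+00) = 3.656970
iter 4: u=1.523666  f(a)=+4.421e-08  f'(a)=-2.953e+00  a ← 3.656970 − (+4.421e-08/-2.953e+00) = 3.656970
iter 5: u=1.523666  f(a)=+0.000e+00  f'(a)=-2.953e+00  a ← 3.656970 − (+0.000e+00/-2.953e+00) = 3.656970
converged: |Δa| < 1e-12 after 5 iterations
sag = a·(cosh(S/(2a)) − 1) = 3.656970·(cosh(1.523666) − 1) = 5.132426
T_max/T_min = cosh(S/(2a)) = 2.403464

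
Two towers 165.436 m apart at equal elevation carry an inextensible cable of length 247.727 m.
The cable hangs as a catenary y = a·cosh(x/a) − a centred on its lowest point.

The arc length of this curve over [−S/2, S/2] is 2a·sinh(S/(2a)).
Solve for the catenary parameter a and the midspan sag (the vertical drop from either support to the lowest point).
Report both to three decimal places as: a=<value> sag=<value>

seed: a₀ = √(S³/(24(L−S))) = √(165.436³/(24·82.291)) = 47.881003
iter 1: u=1.727574  f(a)=+1.319e+01  f'(a)=-4.579e+00  a ← 47.881003 − (+1.319e+01/-4.579e+00) = 50.761617
iter 2: u=1.629538  f(a)=+1.284e+00  f'(a)=-3.727e+00  a ← 50.761617 − (+1.284e+00/-3.727e+00) = 51.106140
iter 3: u=1.618553  f(a)=+1.507e-02  f'(a)=-3.640e+00  a ← 51.106140 − (+1.507e-02/-3.640e+00) = 51.110280
iter 4: u=1.618422  f(a)=+2.128e-06  f'(a)=-3.639e+00  a ← 51.110280 − (+2.128e-06/-3.639e+00) = 51.110280
iter 5: u=1.618422  f(a)=+5.684e-14  f'(a)=-3.639e+00  a ← 51.110280 − (+5.684e-14/-3.639e+00) = 51.110280
converged: |Δa| < 1e-12 after 5 iterations
sag = a·(cosh(S/(2a)) − 1) = 51.110280·(cosh(1.618422) − 1) = 82.883852
T_max/T_min = cosh(S/(2a)) = 2.621667

a=51.110 sag=82.884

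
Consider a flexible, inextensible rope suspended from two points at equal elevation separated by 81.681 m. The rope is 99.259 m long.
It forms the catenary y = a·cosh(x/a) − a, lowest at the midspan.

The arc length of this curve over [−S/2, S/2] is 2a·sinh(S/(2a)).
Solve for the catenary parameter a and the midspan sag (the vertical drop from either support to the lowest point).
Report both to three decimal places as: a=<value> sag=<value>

a=37.048 sag=24.885

seed: a₀ = √(S³/(24(L−S))) = √(81.681³/(24·17.578)) = 35.941088
iter 1: u=1.136318  f(a)=+1.170e+00  f'(a)=-1.110e+00  a ← 35.941088 − (+1.170e+00/-1.110e+00) = 36.995077
iter 2: u=1.103944  f(a)=+5.346e-02  f'(a)=-1.011e+00  a ← 36.995077 − (+5.346e-02/-1.011e+00) = 37.047948
iter 3: u=1.102369  f(a)=+1.233e-04  f'(a)=-1.006e+00  a ← 37.047948 − (+1.233e-04/-1.006e+00) = 37.048070
iter 4: u=1.102365  f(a)=+6.600e-10  f'(a)=-1.006e+00  a ← 37.048070 − (+6.600e-10/-1.006e+00) = 37.048070
iter 5: u=1.102365  f(a)=+0.000e+00  f'(a)=-1.006e+00  a ← 37.048070 − (+0.000e+00/-1.006e+00) = 37.048070
converged: |Δa| < 1e-12 after 5 iterations
sag = a·(cosh(S/(2a)) − 1) = 37.048070·(cosh(1.102365) − 1) = 24.884528
T_max/T_min = cosh(S/(2a)) = 1.671682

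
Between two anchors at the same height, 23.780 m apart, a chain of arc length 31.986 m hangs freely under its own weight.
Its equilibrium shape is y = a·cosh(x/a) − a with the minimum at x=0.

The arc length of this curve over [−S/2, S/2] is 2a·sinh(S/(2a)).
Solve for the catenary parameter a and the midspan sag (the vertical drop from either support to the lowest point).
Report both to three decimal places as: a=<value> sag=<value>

seed: a₀ = √(S³/(24(L−S))) = √(23.780³/(24·8.206)) = 8.263164
iter 1: u=1.438916  f(a)=+8.926e-01  f'(a)=-2.429e+00  a ← 8.263164 − (+8.926e-01/-2.429e+00) = 8.630651
iter 2: u=1.377648  f(a)=+6.300e-02  f'(a)=-2.097e+00  a ← 8.630651 − (+6.300e-02/-2.097e+00) = 8.660692
iter 3: u=1.372870  f(a)=+3.665e-04  f'(a)=-2.073e+00  a ← 8.660692 − (+3.665e-04/-2.073e+00) = 8.660868
iter 4: u=1.372842  f(a)=+1.256e-08  f'(a)=-2.073e+00  a ← 8.660868 − (+1.256e-08/-2.073e+00) = 8.660868
iter 5: u=1.372842  f(a)=+3.553e-15  f'(a)=-2.073e+00  a ← 8.660868 − (+3.553e-15/-2.073e+00) = 8.660868
converged: |Δa| < 1e-12 after 5 iterations
sag = a·(cosh(S/(2a)) − 1) = 8.660868·(cosh(1.372842) − 1) = 9.526674
T_max/T_min = cosh(S/(2a)) = 2.099967

a=8.661 sag=9.527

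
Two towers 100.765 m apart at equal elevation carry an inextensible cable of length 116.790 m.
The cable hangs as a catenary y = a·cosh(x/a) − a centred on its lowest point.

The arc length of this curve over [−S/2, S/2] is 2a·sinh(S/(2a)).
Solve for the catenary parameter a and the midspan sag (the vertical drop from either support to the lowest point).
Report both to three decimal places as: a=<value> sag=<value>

a=52.765 sag=25.938

seed: a₀ = √(S³/(24(L−S))) = √(100.765³/(24·16.025)) = 51.577457
iter 1: u=0.976832  f(a)=+7.822e-01  f'(a)=-6.827e-01  a ← 51.577457 − (+7.822e-01/-6.827e-01) = 52.723059
iter 2: u=0.955607  f(a)=+2.682e-02  f'(a)=-6.367e-01  a ← 52.723059 − (+2.682e-02/-6.367e-01) = 52.765183
iter 3: u=0.954844  f(a)=+3.401e-05  f'(a)=-6.350e-01  a ← 52.765183 − (+3.401e-05/-6.350e-01) = 52.765237
iter 4: u=0.954843  f(a)=+5.485e-11  f'(a)=-6.350e-01  a ← 52.765237 − (+5.485e-11/-6.350e-01) = 52.765237
iter 5: u=0.954843  f(a)=+1.421e-14  f'(a)=-6.350e-01  a ← 52.765237 − (+1.421e-14/-6.350e-01) = 52.765237
converged: |Δa| < 1e-12 after 5 iterations
sag = a·(cosh(S/(2a)) − 1) = 52.765237·(cosh(0.954843) − 1) = 25.937662
T_max/T_min = cosh(S/(2a)) = 1.491567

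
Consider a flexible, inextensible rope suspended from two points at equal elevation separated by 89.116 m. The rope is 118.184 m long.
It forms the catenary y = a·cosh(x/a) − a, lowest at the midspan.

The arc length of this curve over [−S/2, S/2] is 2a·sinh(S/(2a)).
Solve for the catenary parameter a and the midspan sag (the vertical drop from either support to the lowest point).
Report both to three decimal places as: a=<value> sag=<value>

a=33.305 sag=34.526

seed: a₀ = √(S³/(24(L−S))) = √(89.116³/(24·29.068)) = 31.850799
iter 1: u=1.398960  f(a)=+2.981e+00  f'(a)=-2.208e+00  a ← 31.850799 − (+2.981e+00/-2.208e+00) = 33.200500
iter 2: u=1.342088  f(a)=+1.999e-01  f'(a)=-1.921e+00  a ← 33.200500 − (+1.999e-01/-1.921e+00) = 33.304568
iter 3: u=1.337895  f(a)=+1.043e-03  f'(a)=-1.901e+00  a ← 33.304568 − (+1.043e-03/-1.901e+00) = 33.305117
iter 4: u=1.337873  f(a)=+2.868e-08  f'(a)=-1.901e+00  a ← 33.305117 − (+2.868e-08/-1.901e+00) = 33.305117
iter 5: u=1.337873  f(a)=+1.421e-14  f'(a)=-1.901e+00  a ← 33.305117 − (+1.421e-14/-1.901e+00) = 33.305117
converged: |Δa| < 1e-12 after 5 iterations
sag = a·(cosh(S/(2a)) − 1) = 33.305117·(cosh(1.337873) − 1) = 34.526257
T_max/T_min = cosh(S/(2a)) = 2.036665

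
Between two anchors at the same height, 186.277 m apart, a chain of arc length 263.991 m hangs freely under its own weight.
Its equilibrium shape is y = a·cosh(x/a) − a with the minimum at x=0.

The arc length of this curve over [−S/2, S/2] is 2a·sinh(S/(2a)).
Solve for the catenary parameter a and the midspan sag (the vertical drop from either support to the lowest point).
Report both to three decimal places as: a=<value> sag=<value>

seed: a₀ = √(S³/(24(L−S))) = √(186.277³/(24·77.714)) = 58.868585
iter 1: u=1.582143  f(a)=+1.033e+01  f'(a)=-3.363e+00  a ← 58.868585 − (+1.033e+01/-3.363e+00) = 61.939275
iter 2: u=1.503707  f(a)=+8.630e-01  f'(a)=-2.822e+00  a ← 61.939275 − (+8.630e-01/-2.822e+00) = 62.245052
iter 3: u=1.496320  f(a)=+7.242e-03  f'(a)=-2.775e+00  a ← 62.245052 − (+7.242e-03/-2.775e+00) = 62.247662
iter 4: u=1.496257  f(a)=+5.194e-07  f'(a)=-2.775e+00  a ← 62.247662 − (+5.194e-07/-2.775e+00) = 62.247662
iter 5: u=1.496257  f(a)=+0.000e+00  f'(a)=-2.775e+00  a ← 62.247662 − (+0.000e+00/-2.775e+00) = 62.247662
converged: |Δa| < 1e-12 after 5 iterations
sag = a·(cosh(S/(2a)) − 1) = 62.247662·(cosh(1.496257) − 1) = 83.689254
T_max/T_min = cosh(S/(2a)) = 2.344456

a=62.248 sag=83.689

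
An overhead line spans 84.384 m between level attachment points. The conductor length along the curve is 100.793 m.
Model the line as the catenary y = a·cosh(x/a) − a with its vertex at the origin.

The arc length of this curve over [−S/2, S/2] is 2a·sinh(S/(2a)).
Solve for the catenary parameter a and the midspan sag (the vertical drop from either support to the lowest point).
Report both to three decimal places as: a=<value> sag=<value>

seed: a₀ = √(S³/(24(L−S))) = √(84.384³/(24·16.409)) = 39.061011
iter 1: u=1.080156  f(a)=+9.843e-01  f'(a)=-9.424e-01  a ← 39.061011 − (+9.843e-01/-9.424e-01) = 40.105478
iter 2: u=1.052026  f(a)=+4.086e-02  f'(a)=-8.656e-01  a ← 40.105478 − (+4.086e-02/-8.656e-01) = 40.152683
iter 3: u=1.050789  f(a)=+7.717e-05  f'(a)=-8.623e-01  a ← 40.152683 − (+7.717e-05/-8.623e-01) = 40.152772
iter 4: u=1.050787  f(a)=+2.764e-10  f'(a)=-8.623e-01  a ← 40.152772 − (+2.764e-10/-8.623e-01) = 40.152772
iter 5: u=1.050787  f(a)=+0.000e+00  f'(a)=-8.623e-01  a ← 40.152772 − (+0.000e+00/-8.623e-01) = 40.152772
converged: |Δa| < 1e-12 after 5 iterations
sag = a·(cosh(S/(2a)) − 1) = 40.152772·(cosh(1.050787) − 1) = 24.283649
T_max/T_min = cosh(S/(2a)) = 1.604781

a=40.153 sag=24.284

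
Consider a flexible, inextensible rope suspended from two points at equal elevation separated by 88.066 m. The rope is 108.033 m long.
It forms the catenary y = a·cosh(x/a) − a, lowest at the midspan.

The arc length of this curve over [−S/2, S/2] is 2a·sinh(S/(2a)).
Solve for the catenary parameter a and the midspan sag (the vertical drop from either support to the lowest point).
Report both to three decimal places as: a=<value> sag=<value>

a=38.975 sag=27.635

seed: a₀ = √(S³/(24(L−S))) = √(88.066³/(24·19.967)) = 37.752905
iter 1: u=1.166347  f(a)=+1.403e+00  f'(a)=-1.209e+00  a ← 37.752905 − (+1.403e+00/-1.209e+00) = 38.913484
iter 2: u=1.131562  f(a)=+6.729e-02  f'(a)=-1.095e+00  a ← 38.913484 − (+6.729e-02/-1.095e+00) = 38.974916
iter 3: u=1.129778  f(a)=+1.721e-04  f'(a)=-1.090e+00  a ← 38.974916 − (+1.721e-04/-1.090e+00) = 38.975074
iter 4: u=1.129773  f(a)=+1.132e-09  f'(a)=-1.090e+00  a ← 38.975074 − (+1.132e-09/-1.090e+00) = 38.975074
iter 5: u=1.129773  f(a)=-4.263e-14  f'(a)=-1.090e+00  a ← 38.975074 − (-4.263e-14/-1.090e+00) = 38.975074
converged: |Δa| < 1e-12 after 5 iterations
sag = a·(cosh(S/(2a)) − 1) = 38.975074·(cosh(1.129773) − 1) = 27.634525
T_max/T_min = cosh(S/(2a)) = 1.709031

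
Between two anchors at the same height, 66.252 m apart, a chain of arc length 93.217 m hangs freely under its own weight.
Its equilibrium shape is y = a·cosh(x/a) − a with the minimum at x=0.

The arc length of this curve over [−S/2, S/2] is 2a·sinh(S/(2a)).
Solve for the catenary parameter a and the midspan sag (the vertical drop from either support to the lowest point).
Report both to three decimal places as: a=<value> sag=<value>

seed: a₀ = √(S³/(24(L−S))) = √(66.252³/(24·26.965)) = 21.197891
iter 1: u=1.562703  f(a)=+3.491e+00  f'(a)=-3.222e+00  a ← 21.197891 − (+3.491e+00/-3.222e+00) = 22.281205
iter 2: u=1.486724  f(a)=+2.854e-01  f'(a)=-2.715e+00  a ← 22.281205 − (+2.854e-01/-2.715e+00) = 22.386339
iter 3: u=1.479742  f(a)=+2.284e-03  f'(a)=-2.672e+00  a ← 22.386339 − (+2.284e-03/-2.672e+00) = 22.387194
iter 4: u=1.479685  f(a)=+1.488e-07  f'(a)=-2.671e+00  a ← 22.387194 − (+1.488e-07/-2.671e+00) = 22.387194
iter 5: u=1.479685  f(a)=-1.421e-14  f'(a)=-2.671e+00  a ← 22.387194 − (-1.421e-14/-2.671e+00) = 22.387194
converged: |Δa| < 1e-12 after 5 iterations
sag = a·(cosh(S/(2a)) − 1) = 22.387194·(cosh(1.479685) − 1) = 29.319079
T_max/T_min = cosh(S/(2a)) = 2.309636

a=22.387 sag=29.319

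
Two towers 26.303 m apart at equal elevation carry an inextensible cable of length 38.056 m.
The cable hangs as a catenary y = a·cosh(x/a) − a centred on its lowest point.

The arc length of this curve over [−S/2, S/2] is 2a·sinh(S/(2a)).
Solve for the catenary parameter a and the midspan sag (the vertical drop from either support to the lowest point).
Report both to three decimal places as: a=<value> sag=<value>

seed: a₀ = √(S³/(24(L−S))) = √(26.303³/(24·11.753)) = 8.032078
iter 1: u=1.637372  f(a)=+1.680e+00  f'(a)=-3.790e+00  a ← 8.032078 − (+1.680e+00/-3.790e+00) = 8.475311
iter 2: u=1.551742  f(a)=+1.491e-01  f'(a)=-3.145e+00  a ← 8.475311 − (+1.491e-01/-3.145e+00) = 8.522717
iter 3: u=1.543111  f(a)=+1.427e-03  f'(a)=-3.085e+00  a ← 8.522717 − (+1.427e-03/-3.085e+00) = 8.523180
iter 4: u=1.543027  f(a)=+1.334e-07  f'(a)=-3.084e+00  a ← 8.523180 − (+1.334e-07/-3.084e+00) = 8.523180
iter 5: u=1.543027  f(a)=+0.000e+00  f'(a)=-3.084e+00  a ← 8.523180 − (+0.000e+00/-3.084e+00) = 8.523180
converged: |Δa| < 1e-12 after 5 iterations
sag = a·(cosh(S/(2a)) − 1) = 8.523180·(cosh(1.543027) − 1) = 12.326506
T_max/T_min = cosh(S/(2a)) = 2.446233

a=8.523 sag=12.327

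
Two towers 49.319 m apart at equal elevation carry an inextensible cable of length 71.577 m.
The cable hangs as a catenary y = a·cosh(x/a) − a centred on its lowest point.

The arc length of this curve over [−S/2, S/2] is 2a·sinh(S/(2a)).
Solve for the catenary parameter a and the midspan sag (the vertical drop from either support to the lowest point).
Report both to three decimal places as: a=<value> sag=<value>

seed: a₀ = √(S³/(24(L−S))) = √(49.319³/(24·22.258)) = 14.985551
iter 1: u=1.645552  f(a)=+3.215e+00  f'(a)=-3.857e+00  a ← 14.985551 − (+3.215e+00/-3.857e+00) = 15.819231
iter 2: u=1.558831  f(a)=+2.878e-01  f'(a)=-3.195e+00  a ← 15.819231 − (+2.878e-01/-3.195e+00) = 15.909328
iter 3: u=1.550003  f(a)=+2.807e-03  f'(a)=-3.133e+00  a ← 15.909328 − (+2.807e-03/-3.133e+00) = 15.910224
iter 4: u=1.549915  f(a)=+2.728e-07  f'(a)=-3.132e+00  a ← 15.910224 − (+2.728e-07/-3.132e+00) = 15.910224
iter 5: u=1.549915  f(a)=+1.421e-14  f'(a)=-3.132e+00  a ← 15.910224 − (+1.421e-14/-3.132e+00) = 15.910224
converged: |Δa| < 1e-12 after 5 iterations
sag = a·(cosh(S/(2a)) − 1) = 15.910224·(cosh(1.549915) − 1) = 23.255475
T_max/T_min = cosh(S/(2a)) = 2.461669

a=15.910 sag=23.255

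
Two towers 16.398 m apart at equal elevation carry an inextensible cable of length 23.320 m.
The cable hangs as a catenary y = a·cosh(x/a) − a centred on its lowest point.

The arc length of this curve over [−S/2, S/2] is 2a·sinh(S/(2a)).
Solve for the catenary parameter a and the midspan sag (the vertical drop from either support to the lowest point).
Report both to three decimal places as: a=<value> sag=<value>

a=5.451 sag=7.420

seed: a₀ = √(S³/(24(L−S))) = √(16.398³/(24·6.922)) = 5.151870
iter 1: u=1.591461  f(a)=+9.313e-01  f'(a)=-3.432e+00  a ← 5.151870 − (+9.313e-01/-3.432e+00) = 5.423217
iter 2: u=1.511833  f(a)=+7.864e-02  f'(a)=-2.875e+00  a ← 5.423217 − (+7.864e-02/-2.875e+00) = 5.450570
iter 3: u=1.504246  f(a)=+6.749e-04  f'(a)=-2.826e+00  a ← 5.450570 − (+6.749e-04/-2.826e+00) = 5.450809
iter 4: u=1.504180  f(a)=+5.066e-08  f'(a)=-2.825e+00  a ← 5.450809 − (+5.066e-08/-2.825e+00) = 5.450809
iter 5: u=1.504180  f(a)=+7.105e-15  f'(a)=-2.825e+00  a ← 5.450809 − (+7.105e-15/-2.825e+00) = 5.450809
converged: |Δa| < 1e-12 after 5 iterations
sag = a·(cosh(S/(2a)) − 1) = 5.450809·(cosh(1.504180) − 1) = 7.420357
T_max/T_min = cosh(S/(2a)) = 2.361331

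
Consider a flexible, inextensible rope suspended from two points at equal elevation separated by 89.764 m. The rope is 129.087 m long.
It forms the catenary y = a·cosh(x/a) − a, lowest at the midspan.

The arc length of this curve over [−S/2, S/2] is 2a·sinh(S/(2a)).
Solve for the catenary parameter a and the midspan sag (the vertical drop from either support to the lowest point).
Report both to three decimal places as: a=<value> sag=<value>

a=29.346 sag=41.556

seed: a₀ = √(S³/(24(L−S))) = √(89.764³/(24·39.323)) = 27.683714
iter 1: u=1.621242  f(a)=+5.503e+00  f'(a)=-3.661e+00  a ← 27.683714 − (+5.503e+00/-3.661e+00) = 29.186883
iter 2: u=1.537746  f(a)=+4.800e-01  f'(a)=-3.048e+00  a ← 29.186883 − (+4.800e-01/-3.048e+00) = 29.344373
iter 3: u=1.529493  f(a)=+4.423e-03  f'(a)=-2.992e+00  a ← 29.344373 − (+4.423e-03/-2.992e+00) = 29.345852
iter 4: u=1.529415  f(a)=+3.832e-07  f'(a)=-2.992e+00  a ← 29.345852 − (+3.832e-07/-2.992e+00) = 29.345852
iter 5: u=1.529415  f(a)=+2.842e-14  f'(a)=-2.992e+00  a ← 29.345852 − (+2.842e-14/-2.992e+00) = 29.345852
converged: |Δa| < 1e-12 after 5 iterations
sag = a·(cosh(S/(2a)) − 1) = 29.345852·(cosh(1.529415) − 1) = 41.555787
T_max/T_min = cosh(S/(2a)) = 2.416070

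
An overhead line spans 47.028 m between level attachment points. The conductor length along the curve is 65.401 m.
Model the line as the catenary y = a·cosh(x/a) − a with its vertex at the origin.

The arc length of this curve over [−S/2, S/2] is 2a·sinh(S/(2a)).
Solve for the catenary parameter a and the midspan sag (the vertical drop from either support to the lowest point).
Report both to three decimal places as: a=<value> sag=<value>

a=16.188 sag=20.300

seed: a₀ = √(S³/(24(L−S))) = √(47.028³/(24·18.373)) = 15.358157
iter 1: u=1.531043  f(a)=+2.278e+00  f'(a)=-3.002e+00  a ← 15.358157 − (+2.278e+00/-3.002e+00) = 16.116719
iter 2: u=1.458982  f(a)=+1.796e-01  f'(a)=-2.546e+00  a ← 16.116719 − (+1.796e-01/-2.546e+00) = 16.187268
iter 3: u=1.452623  f(a)=+1.328e-03  f'(a)=-2.508e+00  a ← 16.187268 − (+1.328e-03/-2.508e+00) = 16.187797
iter 4: u=1.452576  f(a)=+7.385e-08  f'(a)=-2.508e+00  a ← 16.187797 − (+7.385e-08/-2.508e+00) = 16.187797
iter 5: u=1.452576  f(a)=+0.000e+00  f'(a)=-2.508e+00  a ← 16.187797 − (+0.000e+00/-2.508e+00) = 16.187797
converged: |Δa| < 1e-12 after 5 iterations
sag = a·(cosh(S/(2a)) − 1) = 16.187797·(cosh(1.452576) − 1) = 20.300111
T_max/T_min = cosh(S/(2a)) = 2.254038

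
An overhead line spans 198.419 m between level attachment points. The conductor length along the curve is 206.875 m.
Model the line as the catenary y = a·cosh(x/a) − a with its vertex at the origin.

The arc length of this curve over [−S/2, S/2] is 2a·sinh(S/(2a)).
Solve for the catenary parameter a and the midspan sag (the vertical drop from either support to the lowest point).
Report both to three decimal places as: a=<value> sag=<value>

a=197.436 sag=25.455

seed: a₀ = √(S³/(24(L−S))) = √(198.419³/(24·8.456)) = 196.194477
iter 1: u=0.505669  f(a)=+1.088e-01  f'(a)=-8.842e-02  a ← 196.194477 − (+1.088e-01/-8.842e-02) = 197.424577
iter 2: u=0.502518  f(a)=+1.031e-03  f'(a)=-8.675e-02  a ← 197.424577 − (+1.031e-03/-8.675e-02) = 197.436466
iter 3: u=0.502488  f(a)=+9.473e-08  f'(a)=-8.674e-02  a ← 197.436466 − (+9.473e-08/-8.674e-02) = 197.436467
iter 4: u=0.502488  f(a)=+2.842e-14  f'(a)=-8.674e-02  a ← 197.436467 − (+2.842e-14/-8.674e-02) = 197.436467
converged: |Δa| < 1e-12 after 4 iterations
sag = a·(cosh(S/(2a)) − 1) = 197.436467·(cosh(0.502488) − 1) = 25.454706
T_max/T_min = cosh(S/(2a)) = 1.128926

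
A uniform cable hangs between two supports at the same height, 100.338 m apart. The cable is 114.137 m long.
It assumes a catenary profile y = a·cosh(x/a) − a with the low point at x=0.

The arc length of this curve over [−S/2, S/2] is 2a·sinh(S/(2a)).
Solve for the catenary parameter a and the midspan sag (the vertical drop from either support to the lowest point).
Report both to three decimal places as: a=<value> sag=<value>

seed: a₀ = √(S³/(24(L−S))) = √(100.338³/(24·13.799)) = 55.229197
iter 1: u=0.908378  f(a)=+5.806e-01  f'(a)=-5.422e-01  a ← 55.229197 − (+5.806e-01/-5.422e-01) = 56.300137
iter 2: u=0.891099  f(a)=+1.732e-02  f'(a)=-5.103e-01  a ← 56.300137 − (+1.732e-02/-5.103e-01) = 56.334078
iter 3: u=0.890562  f(a)=+1.646e-05  f'(a)=-5.093e-01  a ← 56.334078 − (+1.646e-05/-5.093e-01) = 56.334110
iter 4: u=0.890562  f(a)=+1.492e-11  f'(a)=-5.093e-01  a ← 56.334110 − (+1.492e-11/-5.093e-01) = 56.334110
converged: |Δa| < 1e-12 after 4 iterations
sag = a·(cosh(S/(2a)) − 1) = 56.334110·(cosh(0.890562) − 1) = 23.855326
T_max/T_min = cosh(S/(2a)) = 1.423461

a=56.334 sag=23.855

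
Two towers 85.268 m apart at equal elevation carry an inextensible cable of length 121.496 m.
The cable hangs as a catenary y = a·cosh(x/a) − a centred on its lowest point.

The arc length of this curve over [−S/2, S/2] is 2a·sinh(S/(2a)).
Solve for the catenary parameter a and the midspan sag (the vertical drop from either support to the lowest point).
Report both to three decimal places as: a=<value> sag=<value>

seed: a₀ = √(S³/(24(L−S))) = √(85.268³/(24·36.228)) = 26.702463
iter 1: u=1.596632  f(a)=+4.908e+00  f'(a)=-3.471e+00  a ← 26.702463 − (+4.908e+00/-3.471e+00) = 28.116407
iter 2: u=1.516339  f(a)=+4.168e-01  f'(a)=-2.905e+00  a ← 28.116407 − (+4.168e-01/-2.905e+00) = 28.259905
iter 3: u=1.508639  f(a)=+3.622e-03  f'(a)=-2.854e+00  a ← 28.259905 − (+3.622e-03/-2.854e+00) = 28.261174
iter 4: u=1.508571  f(a)=+2.788e-07  f'(a)=-2.854e+00  a ← 28.261174 − (+2.788e-07/-2.854e+00) = 28.261174
iter 5: u=1.508571  f(a)=+2.842e-14  f'(a)=-2.854e+00  a ← 28.261174 − (+2.842e-14/-2.854e+00) = 28.261174
converged: |Δa| < 1e-12 after 5 iterations
sag = a·(cosh(S/(2a)) − 1) = 28.261174·(cosh(1.508571) − 1) = 38.738926
T_max/T_min = cosh(S/(2a)) = 2.370747

a=28.261 sag=38.739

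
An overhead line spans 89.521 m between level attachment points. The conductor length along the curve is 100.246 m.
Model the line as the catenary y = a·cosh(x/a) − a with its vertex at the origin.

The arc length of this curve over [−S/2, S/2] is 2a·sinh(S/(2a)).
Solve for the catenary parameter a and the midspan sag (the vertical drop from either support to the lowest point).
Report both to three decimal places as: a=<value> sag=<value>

seed: a₀ = √(S³/(24(L−S))) = √(89.521³/(24·10.725)) = 52.793823
iter 1: u=0.847836  f(a)=+3.921e-01  f'(a)=-4.363e-01  a ← 52.793823 − (+3.921e-01/-4.363e-01) = 53.692671
iter 2: u=0.833643  f(a)=+1.024e-02  f'(a)=-4.137e-01  a ← 53.692671 − (+1.024e-02/-4.137e-01) = 53.717417
iter 3: u=0.833259  f(a)=+7.395e-06  f'(a)=-4.132e-01  a ← 53.717417 − (+7.395e-06/-4.132e-01) = 53.717435
iter 4: u=0.833258  f(a)=+3.851e-12  f'(a)=-4.132e-01  a ← 53.717435 − (+3.851e-12/-4.132e-01) = 53.717435
converged: |Δa| < 1e-12 after 4 iterations
sag = a·(cosh(S/(2a)) − 1) = 53.717435·(cosh(0.833258) − 1) = 19.752817
T_max/T_min = cosh(S/(2a)) = 1.367717

a=53.717 sag=19.753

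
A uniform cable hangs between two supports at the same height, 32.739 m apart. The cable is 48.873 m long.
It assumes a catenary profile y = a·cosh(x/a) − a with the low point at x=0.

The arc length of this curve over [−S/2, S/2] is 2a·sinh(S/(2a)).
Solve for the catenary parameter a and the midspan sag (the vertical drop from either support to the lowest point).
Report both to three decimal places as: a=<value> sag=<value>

seed: a₀ = √(S³/(24(L−S))) = √(32.739³/(24·16.134)) = 9.519661
iter 1: u=1.719547  f(a)=+2.560e+00  f'(a)=-4.504e+00  a ← 9.519661 − (+2.560e+00/-4.504e+00) = 10.088147
iter 2: u=1.622647  f(a)=+2.473e-01  f'(a)=-3.672e+00  a ← 10.088147 − (+2.473e-01/-3.672e+00) = 10.155481
iter 3: u=1.611888  f(a)=+2.851e-03  f'(a)=-3.588e+00  a ← 10.155481 − (+2.851e-03/-3.588e+00) = 10.156276
iter 4: u=1.611762  f(a)=+3.886e-07  f'(a)=-3.587e+00  a ← 10.156276 − (+3.886e-07/-3.587e+00) = 10.156276
iter 5: u=1.611762  f(a)=-7.105e-15  f'(a)=-3.587e+00  a ← 10.156276 − (-7.105e-15/-3.587e+00) = 10.156276
converged: |Δa| < 1e-12 after 5 iterations
sag = a·(cosh(S/(2a)) − 1) = 10.156276·(cosh(1.611762) − 1) = 16.306764
T_max/T_min = cosh(S/(2a)) = 2.605585

a=10.156 sag=16.307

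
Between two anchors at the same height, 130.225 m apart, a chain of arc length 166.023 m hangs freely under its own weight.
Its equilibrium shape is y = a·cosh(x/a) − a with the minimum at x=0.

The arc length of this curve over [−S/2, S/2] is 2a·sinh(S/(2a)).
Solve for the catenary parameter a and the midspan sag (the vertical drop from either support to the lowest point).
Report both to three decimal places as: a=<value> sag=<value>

a=52.671 sag=45.641

seed: a₀ = √(S³/(24(L−S))) = √(130.225³/(24·35.798)) = 50.699835
iter 1: u=1.284274  f(a)=+3.071e+00  f'(a)=-1.659e+00  a ← 50.699835 − (+3.071e+00/-1.659e+00) = 52.550600
iter 2: u=1.239044  f(a)=+1.762e-01  f'(a)=-1.474e+00  a ← 52.550600 − (+1.762e-01/-1.474e+00) = 52.670126
iter 3: u=1.236232  f(a)=+6.578e-04  f'(a)=-1.463e+00  a ← 52.670126 − (+6.578e-04/-1.463e+00) = 52.670575
iter 4: u=1.236222  f(a)=+9.246e-09  f'(a)=-1.463e+00  a ← 52.670575 − (+9.246e-09/-1.463e+00) = 52.670575
iter 5: u=1.236222  f(a)=-2.842e-14  f'(a)=-1.463e+00  a ← 52.670575 − (-2.842e-14/-1.463e+00) = 52.670575
converged: |Δa| < 1e-12 after 5 iterations
sag = a·(cosh(S/(2a)) − 1) = 52.670575·(cosh(1.236222) − 1) = 45.640658
T_max/T_min = cosh(S/(2a)) = 1.866530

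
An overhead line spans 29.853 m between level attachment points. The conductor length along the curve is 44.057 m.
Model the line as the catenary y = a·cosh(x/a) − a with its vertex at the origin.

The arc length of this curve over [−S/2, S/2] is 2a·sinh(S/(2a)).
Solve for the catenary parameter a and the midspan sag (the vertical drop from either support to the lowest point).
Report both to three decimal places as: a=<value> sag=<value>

seed: a₀ = √(S³/(24(L−S))) = √(29.853³/(24·14.204)) = 8.834277
iter 1: u=1.689612  f(a)=+2.171e+00  f'(a)=-4.232e+00  a ← 8.834277 − (+2.171e+00/-4.232e+00) = 9.347203
iter 2: u=1.596895  f(a)=+2.034e-01  f'(a)=-3.473e+00  a ← 9.347203 − (+2.034e-01/-3.473e+00) = 9.405773
iter 3: u=1.586951  f(a)=+2.194e-03  f'(a)=-3.399e+00  a ← 9.405773 − (+2.194e-03/-3.399e+00) = 9.406418
iter 4: u=1.586842  f(a)=+2.613e-07  f'(a)=-3.398e+00  a ← 9.406418 − (+2.613e-07/-3.398e+00) = 9.406418
iter 5: u=1.586842  f(a)=+0.000e+00  f'(a)=-3.398e+00  a ← 9.406418 − (+0.000e+00/-3.398e+00) = 9.406418
converged: |Δa| < 1e-12 after 5 iterations
sag = a·(cosh(S/(2a)) − 1) = 9.406418·(cosh(1.586842) − 1) = 14.546358
T_max/T_min = cosh(S/(2a)) = 2.546429

a=9.406 sag=14.546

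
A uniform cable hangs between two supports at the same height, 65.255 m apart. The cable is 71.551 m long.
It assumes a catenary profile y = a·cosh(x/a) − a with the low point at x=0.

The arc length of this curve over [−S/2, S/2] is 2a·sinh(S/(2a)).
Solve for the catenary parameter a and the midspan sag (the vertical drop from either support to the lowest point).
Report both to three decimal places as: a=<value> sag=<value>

seed: a₀ = √(S³/(24(L−S))) = √(65.255³/(24·6.296)) = 42.882758
iter 1: u=0.760854  f(a)=+1.848e-01  f'(a)=-3.110e-01  a ← 42.882758 − (+1.848e-01/-3.110e-01) = 43.476887
iter 2: u=0.750456  f(a)=+3.910e-03  f'(a)=-2.980e-01  a ← 43.476887 − (+3.910e-03/-2.980e-01) = 43.490010
iter 3: u=0.750230  f(a)=+1.835e-06  f'(a)=-2.977e-01  a ← 43.490010 − (+1.835e-06/-2.977e-01) = 43.490016
iter 4: u=0.750230  f(a)=+3.979e-13  f'(a)=-2.977e-01  a ← 43.490016 − (+3.979e-13/-2.977e-01) = 43.490016
converged: |Δa| < 1e-12 after 4 iterations
sag = a·(cosh(S/(2a)) − 1) = 43.490016·(cosh(0.750230) − 1) = 12.823995
T_max/T_min = cosh(S/(2a)) = 1.294872

a=43.490 sag=12.824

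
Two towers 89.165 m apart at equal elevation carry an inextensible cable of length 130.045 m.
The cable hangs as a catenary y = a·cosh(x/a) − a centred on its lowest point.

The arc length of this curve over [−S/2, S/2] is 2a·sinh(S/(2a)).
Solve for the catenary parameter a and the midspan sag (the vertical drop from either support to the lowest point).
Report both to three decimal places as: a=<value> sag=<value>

a=28.563 sag=42.457

seed: a₀ = √(S³/(24(L−S))) = √(89.165³/(24·40.880)) = 26.880080
iter 1: u=1.658570  f(a)=+6.005e+00  f'(a)=-3.965e+00  a ← 26.880080 − (+6.005e+00/-3.965e+00) = 28.394734
iter 2: u=1.570097  f(a)=+5.450e-01  f'(a)=-3.275e+00  a ← 28.394734 − (+5.450e-01/-3.275e+00) = 28.561134
iter 3: u=1.560950  f(a)=+5.478e-03  f'(a)=-3.210e+00  a ← 28.561134 − (+5.478e-03/-3.210e+00) = 28.562841
iter 4: u=1.560857  f(a)=+5.656e-07  f'(a)=-3.209e+00  a ← 28.562841 − (+5.656e-07/-3.209e+00) = 28.562841
iter 5: u=1.560857  f(a)=+0.000e+00  f'(a)=-3.209e+00  a ← 28.562841 − (+0.000e+00/-3.209e+00) = 28.562841
converged: |Δa| < 1e-12 after 5 iterations
sag = a·(cosh(S/(2a)) − 1) = 28.562841·(cosh(1.560857) − 1) = 42.456603
T_max/T_min = cosh(S/(2a)) = 2.486428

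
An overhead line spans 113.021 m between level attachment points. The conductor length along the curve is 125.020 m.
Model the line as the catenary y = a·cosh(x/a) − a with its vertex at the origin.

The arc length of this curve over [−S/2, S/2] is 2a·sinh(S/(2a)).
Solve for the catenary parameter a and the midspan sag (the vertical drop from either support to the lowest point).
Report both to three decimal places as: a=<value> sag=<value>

seed: a₀ = √(S³/(24(L−S))) = √(113.021³/(24·11.999)) = 70.804453
iter 1: u=0.798121  f(a)=+3.880e-01  f'(a)=-3.610e-01  a ← 70.804453 − (+3.880e-01/-3.610e-01) = 71.879223
iter 2: u=0.786187  f(a)=+9.011e-03  f'(a)=-3.444e-01  a ← 71.879223 − (+9.011e-03/-3.444e-01) = 71.905386
iter 3: u=0.785901  f(a)=+5.117e-06  f'(a)=-3.440e-01  a ← 71.905386 − (+5.117e-06/-3.440e-01) = 71.905401
iter 4: u=0.785901  f(a)=+1.648e-12  f'(a)=-3.440e-01  a ← 71.905401 − (+1.648e-12/-3.440e-01) = 71.905401
converged: |Δa| < 1e-12 after 4 iterations
sag = a·(cosh(S/(2a)) − 1) = 71.905401·(cosh(0.785901) − 1) = 23.372544
T_max/T_min = cosh(S/(2a)) = 1.325046

a=71.905 sag=23.373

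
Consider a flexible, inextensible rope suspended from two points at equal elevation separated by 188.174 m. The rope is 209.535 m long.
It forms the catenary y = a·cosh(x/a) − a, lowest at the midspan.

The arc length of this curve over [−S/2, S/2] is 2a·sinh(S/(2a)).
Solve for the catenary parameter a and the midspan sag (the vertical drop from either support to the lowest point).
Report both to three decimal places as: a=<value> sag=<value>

seed: a₀ = √(S³/(24(L−S))) = √(188.174³/(24·21.361)) = 114.004768
iter 1: u=0.825290  f(a)=+7.394e-01  f'(a)=-4.009e-01  a ← 114.004768 − (+7.394e-01/-4.009e-01) = 115.849064
iter 2: u=0.812152  f(a)=+1.832e-02  f'(a)=-3.812e-01  a ← 115.849064 − (+1.832e-02/-3.812e-01) = 115.897127
iter 3: u=0.811815  f(a)=+1.189e-05  f'(a)=-3.807e-01  a ← 115.897127 − (+1.189e-05/-3.807e-01) = 115.897158
iter 4: u=0.811815  f(a)=+4.974e-12  f'(a)=-3.807e-01  a ← 115.897158 − (+4.974e-12/-3.807e-01) = 115.897158
converged: |Δa| < 1e-12 after 4 iterations
sag = a·(cosh(S/(2a)) − 1) = 115.897158·(cosh(0.811815) − 1) = 40.334658
T_max/T_min = cosh(S/(2a)) = 1.348021

a=115.897 sag=40.335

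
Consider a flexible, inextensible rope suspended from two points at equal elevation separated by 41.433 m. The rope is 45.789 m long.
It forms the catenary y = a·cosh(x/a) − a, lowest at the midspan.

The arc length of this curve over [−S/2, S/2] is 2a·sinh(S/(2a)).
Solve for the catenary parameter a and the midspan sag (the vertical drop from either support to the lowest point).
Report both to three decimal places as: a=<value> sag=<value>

a=26.485 sag=8.524

seed: a₀ = √(S³/(24(L−S))) = √(41.433³/(24·4.356)) = 26.083749
iter 1: u=0.794230  f(a)=+1.395e-01  f'(a)=-3.556e-01  a ← 26.083749 − (+1.395e-01/-3.556e-01) = 26.476015
iter 2: u=0.782463  f(a)=+3.209e-03  f'(a)=-3.394e-01  a ← 26.476015 − (+3.209e-03/-3.394e-01) = 26.485470
iter 3: u=0.782184  f(a)=+1.787e-06  f'(a)=-3.390e-01  a ← 26.485470 − (+1.787e-06/-3.390e-01) = 26.485475
iter 4: u=0.782183  f(a)=+5.542e-13  f'(a)=-3.390e-01  a ← 26.485475 − (+5.542e-13/-3.390e-01) = 26.485475
converged: |Δa| < 1e-12 after 4 iterations
sag = a·(cosh(S/(2a)) − 1) = 26.485475·(cosh(0.782183) − 1) = 8.523646
T_max/T_min = cosh(S/(2a)) = 1.321823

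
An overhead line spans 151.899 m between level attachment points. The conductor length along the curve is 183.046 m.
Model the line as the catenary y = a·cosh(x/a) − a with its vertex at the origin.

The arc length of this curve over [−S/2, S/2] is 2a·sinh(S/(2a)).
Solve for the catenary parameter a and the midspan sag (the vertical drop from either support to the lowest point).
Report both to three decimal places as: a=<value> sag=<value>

seed: a₀ = √(S³/(24(L−S))) = √(151.899³/(24·31.147)) = 68.472887
iter 1: u=1.109191  f(a)=+1.973e+00  f'(a)=-1.027e+00  a ← 68.472887 − (+1.973e+00/-1.027e+00) = 70.394645
iter 2: u=1.078910  f(a)=+8.612e-02  f'(a)=-9.389e-01  a ← 70.394645 − (+8.612e-02/-9.389e-01) = 70.486368
iter 3: u=1.077506  f(a)=+1.806e-04  f'(a)=-9.349e-01  a ← 70.486368 − (+1.806e-04/-9.349e-01) = 70.486561
iter 4: u=1.077503  f(a)=+7.983e-10  f'(a)=-9.349e-01  a ← 70.486561 − (+7.983e-10/-9.349e-01) = 70.486561
iter 5: u=1.077503  f(a)=-2.842e-14  f'(a)=-9.349e-01  a ← 70.486561 − (-2.842e-14/-9.349e-01) = 70.486561
converged: |Δa| < 1e-12 after 5 iterations
sag = a·(cosh(S/(2a)) − 1) = 70.486561·(cosh(1.077503) − 1) = 45.033198
T_max/T_min = cosh(S/(2a)) = 1.638891

a=70.487 sag=45.033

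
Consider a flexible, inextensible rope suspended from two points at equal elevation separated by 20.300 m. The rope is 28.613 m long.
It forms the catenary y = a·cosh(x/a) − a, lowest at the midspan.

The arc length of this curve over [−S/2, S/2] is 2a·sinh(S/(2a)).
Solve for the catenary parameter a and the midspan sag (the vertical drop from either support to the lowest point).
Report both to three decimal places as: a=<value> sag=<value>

a=6.841 sag=9.017

seed: a₀ = √(S³/(24(L−S))) = √(20.300³/(24·8.313)) = 6.475295
iter 1: u=1.567496  f(a)=+1.083e+00  f'(a)=-3.256e+00  a ← 6.475295 − (+1.083e+00/-3.256e+00) = 6.807899
iter 2: u=1.490915  f(a)=+8.905e-02  f'(a)=-2.741e+00  a ← 6.807899 − (+8.905e-02/-2.741e+00) = 6.840384
iter 3: u=1.483835  f(a)=+7.210e-04  f'(a)=-2.697e+00  a ← 6.840384 − (+7.210e-04/-2.697e+00) = 6.840652
iter 4: u=1.483777  f(a)=+4.811e-08  f'(a)=-2.697e+00  a ← 6.840652 − (+4.811e-08/-2.697e+00) = 6.840652
iter 5: u=1.483777  f(a)=-3.553e-15  f'(a)=-2.697e+00  a ← 6.840652 − (-3.553e-15/-2.697e+00) = 6.840652
converged: |Δa| < 1e-12 after 5 iterations
sag = a·(cosh(S/(2a)) − 1) = 6.840652·(cosh(1.483777) − 1) = 9.017168
T_max/T_min = cosh(S/(2a)) = 2.318174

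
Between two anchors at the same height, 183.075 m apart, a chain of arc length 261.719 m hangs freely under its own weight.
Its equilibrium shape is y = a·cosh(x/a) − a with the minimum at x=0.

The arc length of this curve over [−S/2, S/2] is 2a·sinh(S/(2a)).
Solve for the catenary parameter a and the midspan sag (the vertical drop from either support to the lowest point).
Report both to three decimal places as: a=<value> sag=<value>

seed: a₀ = √(S³/(24(L−S))) = √(183.075³/(24·78.644)) = 57.017103
iter 1: u=1.605439  f(a)=+1.078e+01  f'(a)=-3.538e+00  a ← 57.017103 − (+1.078e+01/-3.538e+00) = 60.063699
iter 2: u=1.524007  f(a)=+9.243e-01  f'(a)=-2.955e+00  a ← 60.063699 − (+9.243e-01/-2.955e+00) = 60.376452
iter 3: u=1.516113  f(a)=+8.203e-03  f'(a)=-2.903e+00  a ← 60.376452 − (+8.203e-03/-2.903e+00) = 60.379278
iter 4: u=1.516042  f(a)=+6.588e-07  f'(a)=-2.903e+00  a ← 60.379278 − (+6.588e-07/-2.903e+00) = 60.379278
iter 5: u=1.516042  f(a)=+0.000e+00  f'(a)=-2.903e+00  a ← 60.379278 − (+0.000e+00/-2.903e+00) = 60.379278
converged: |Δa| < 1e-12 after 5 iterations
sag = a·(cosh(S/(2a)) − 1) = 60.379278·(cosh(1.516042) − 1) = 83.738264
T_max/T_min = cosh(S/(2a)) = 2.386871

a=60.379 sag=83.738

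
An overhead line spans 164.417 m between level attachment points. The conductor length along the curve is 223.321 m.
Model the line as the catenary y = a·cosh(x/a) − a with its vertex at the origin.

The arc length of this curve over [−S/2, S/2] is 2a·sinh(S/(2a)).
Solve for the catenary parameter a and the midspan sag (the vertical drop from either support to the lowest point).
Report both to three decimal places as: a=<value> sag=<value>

a=58.866 sag=67.361

seed: a₀ = √(S³/(24(L−S))) = √(164.417³/(24·58.904)) = 56.071486
iter 1: u=1.466137  f(a)=+6.665e+00  f'(a)=-2.589e+00  a ← 56.071486 − (+6.665e+00/-2.589e+00) = 58.645997
iter 2: u=1.401775  f(a)=+4.865e-01  f'(a)=-2.223e+00  a ← 58.645997 − (+4.865e-01/-2.223e+00) = 58.864810
iter 3: u=1.396564  f(a)=+3.044e-03  f'(a)=-2.196e+00  a ← 58.864810 − (+3.044e-03/-2.196e+00) = 58.866196
iter 4: u=1.396532  f(a)=+1.208e-07  f'(a)=-2.195e+00  a ← 58.866196 − (+1.208e-07/-2.195e+00) = 58.866196
iter 5: u=1.396532  f(a)=-2.842e-14  f'(a)=-2.195e+00  a ← 58.866196 − (-2.842e-14/-2.195e+00) = 58.866196
converged: |Δa| < 1e-12 after 5 iterations
sag = a·(cosh(S/(2a)) − 1) = 58.866196·(cosh(1.396532) − 1) = 67.360965
T_max/T_min = cosh(S/(2a)) = 2.144306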